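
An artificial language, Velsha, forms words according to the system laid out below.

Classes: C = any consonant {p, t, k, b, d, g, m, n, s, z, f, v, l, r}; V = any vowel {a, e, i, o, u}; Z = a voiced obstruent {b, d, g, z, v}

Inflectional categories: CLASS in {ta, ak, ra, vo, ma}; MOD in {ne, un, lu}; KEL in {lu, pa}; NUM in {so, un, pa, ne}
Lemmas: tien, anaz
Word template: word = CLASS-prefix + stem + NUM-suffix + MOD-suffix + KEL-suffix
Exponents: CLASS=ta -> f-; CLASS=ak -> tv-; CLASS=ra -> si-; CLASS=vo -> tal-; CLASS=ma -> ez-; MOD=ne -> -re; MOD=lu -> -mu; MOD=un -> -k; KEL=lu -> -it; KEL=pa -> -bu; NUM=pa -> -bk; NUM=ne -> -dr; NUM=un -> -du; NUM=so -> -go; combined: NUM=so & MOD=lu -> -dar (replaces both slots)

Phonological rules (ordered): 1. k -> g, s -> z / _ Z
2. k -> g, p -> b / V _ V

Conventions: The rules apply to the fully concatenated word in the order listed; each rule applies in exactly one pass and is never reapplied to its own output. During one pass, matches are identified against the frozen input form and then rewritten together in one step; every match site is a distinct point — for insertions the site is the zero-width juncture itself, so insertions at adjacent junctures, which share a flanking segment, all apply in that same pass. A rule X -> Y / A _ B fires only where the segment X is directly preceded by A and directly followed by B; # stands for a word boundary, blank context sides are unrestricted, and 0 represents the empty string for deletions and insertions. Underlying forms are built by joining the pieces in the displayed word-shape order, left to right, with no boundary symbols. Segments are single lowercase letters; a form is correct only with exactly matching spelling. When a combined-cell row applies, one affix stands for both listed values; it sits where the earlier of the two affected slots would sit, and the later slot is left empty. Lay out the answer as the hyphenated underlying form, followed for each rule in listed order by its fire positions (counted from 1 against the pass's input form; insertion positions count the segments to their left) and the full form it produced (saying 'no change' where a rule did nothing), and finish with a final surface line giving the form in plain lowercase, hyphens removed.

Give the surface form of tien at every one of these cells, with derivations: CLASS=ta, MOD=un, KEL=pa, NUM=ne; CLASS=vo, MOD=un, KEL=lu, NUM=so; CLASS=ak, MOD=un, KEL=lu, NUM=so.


cell CLASS=ta, MOD=un, KEL=pa, NUM=ne:
underlying: f-tien-dr-k-bu
1. k -> g, s -> z / _ Z: fires at position(s) 8: ftiendrgbu
2. k -> g, p -> b / V _ V: no change
surface: ftiendrgbu

cell CLASS=vo, MOD=un, KEL=lu, NUM=so:
underlying: tal-tien-go-k-it
1. k -> g, s -> z / _ Z: no change
2. k -> g, p -> b / V _ V: fires at position(s) 10: taltiengogit
surface: taltiengogit

cell CLASS=ak, MOD=un, KEL=lu, NUM=so:
underlying: tv-tien-go-k-it
1. k -> g, s -> z / _ Z: no change
2. k -> g, p -> b / V _ V: fires at position(s) 9: tvtiengogit
surface: tvtiengogit


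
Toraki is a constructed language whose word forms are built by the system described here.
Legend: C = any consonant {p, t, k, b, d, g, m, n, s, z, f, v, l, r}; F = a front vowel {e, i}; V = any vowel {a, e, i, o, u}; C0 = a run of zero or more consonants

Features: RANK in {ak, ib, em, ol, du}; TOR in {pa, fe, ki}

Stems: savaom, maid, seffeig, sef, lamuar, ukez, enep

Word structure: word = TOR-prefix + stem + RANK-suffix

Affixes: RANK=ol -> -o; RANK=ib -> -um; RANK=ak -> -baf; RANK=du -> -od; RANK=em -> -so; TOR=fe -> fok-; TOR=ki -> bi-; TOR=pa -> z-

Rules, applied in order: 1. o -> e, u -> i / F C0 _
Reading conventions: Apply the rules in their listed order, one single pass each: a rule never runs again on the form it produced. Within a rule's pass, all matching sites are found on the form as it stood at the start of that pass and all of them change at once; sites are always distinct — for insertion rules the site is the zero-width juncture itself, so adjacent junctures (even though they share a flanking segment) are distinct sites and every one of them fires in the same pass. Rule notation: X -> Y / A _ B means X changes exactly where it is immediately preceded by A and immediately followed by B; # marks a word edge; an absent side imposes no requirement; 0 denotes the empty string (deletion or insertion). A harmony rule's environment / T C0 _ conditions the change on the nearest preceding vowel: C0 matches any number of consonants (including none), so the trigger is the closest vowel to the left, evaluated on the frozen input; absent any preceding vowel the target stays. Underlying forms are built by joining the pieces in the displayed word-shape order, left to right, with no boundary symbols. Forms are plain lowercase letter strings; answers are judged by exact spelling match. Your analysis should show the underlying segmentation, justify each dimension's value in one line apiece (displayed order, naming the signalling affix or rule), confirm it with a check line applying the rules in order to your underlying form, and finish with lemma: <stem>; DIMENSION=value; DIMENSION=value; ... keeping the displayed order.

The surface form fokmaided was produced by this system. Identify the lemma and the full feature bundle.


underlying: fok-maid-od
RANK=du - signalled by the affix -od
TOR=fe - signalled by the affix fok-
check: fokmaidod -> fokmaided
lemma: maid; RANK=du; TOR=fe


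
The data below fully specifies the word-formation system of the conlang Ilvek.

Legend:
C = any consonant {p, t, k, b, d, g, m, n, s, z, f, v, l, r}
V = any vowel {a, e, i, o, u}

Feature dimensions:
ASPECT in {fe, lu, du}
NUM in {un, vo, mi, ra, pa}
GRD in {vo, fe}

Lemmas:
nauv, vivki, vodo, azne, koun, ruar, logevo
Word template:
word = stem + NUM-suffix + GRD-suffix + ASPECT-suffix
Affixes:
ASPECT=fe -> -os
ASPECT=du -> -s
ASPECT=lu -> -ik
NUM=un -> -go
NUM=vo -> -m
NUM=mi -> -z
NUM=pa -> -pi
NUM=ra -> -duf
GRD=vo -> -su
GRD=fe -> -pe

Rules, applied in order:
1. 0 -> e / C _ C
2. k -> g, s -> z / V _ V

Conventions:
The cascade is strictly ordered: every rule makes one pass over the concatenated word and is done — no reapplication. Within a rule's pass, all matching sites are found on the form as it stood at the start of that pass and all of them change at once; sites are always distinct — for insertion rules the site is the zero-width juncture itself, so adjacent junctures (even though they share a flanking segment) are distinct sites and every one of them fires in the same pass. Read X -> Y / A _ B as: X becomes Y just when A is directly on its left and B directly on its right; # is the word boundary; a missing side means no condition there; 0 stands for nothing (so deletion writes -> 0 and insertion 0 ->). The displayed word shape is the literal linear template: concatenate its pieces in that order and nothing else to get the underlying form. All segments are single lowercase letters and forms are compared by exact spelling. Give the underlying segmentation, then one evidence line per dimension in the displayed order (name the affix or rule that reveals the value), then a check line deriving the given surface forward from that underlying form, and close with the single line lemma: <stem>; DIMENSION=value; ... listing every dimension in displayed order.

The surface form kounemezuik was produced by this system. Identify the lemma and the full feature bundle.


underlying: koun-m-su-ik
ASPECT=lu - signalled by the affix -ik
NUM=vo - signalled by the affix -m
GRD=vo - signalled by the affix -su
check: kounmsuik -> kounemesuik -> kounemezuik
lemma: koun; ASPECT=lu; NUM=vo; GRD=vo


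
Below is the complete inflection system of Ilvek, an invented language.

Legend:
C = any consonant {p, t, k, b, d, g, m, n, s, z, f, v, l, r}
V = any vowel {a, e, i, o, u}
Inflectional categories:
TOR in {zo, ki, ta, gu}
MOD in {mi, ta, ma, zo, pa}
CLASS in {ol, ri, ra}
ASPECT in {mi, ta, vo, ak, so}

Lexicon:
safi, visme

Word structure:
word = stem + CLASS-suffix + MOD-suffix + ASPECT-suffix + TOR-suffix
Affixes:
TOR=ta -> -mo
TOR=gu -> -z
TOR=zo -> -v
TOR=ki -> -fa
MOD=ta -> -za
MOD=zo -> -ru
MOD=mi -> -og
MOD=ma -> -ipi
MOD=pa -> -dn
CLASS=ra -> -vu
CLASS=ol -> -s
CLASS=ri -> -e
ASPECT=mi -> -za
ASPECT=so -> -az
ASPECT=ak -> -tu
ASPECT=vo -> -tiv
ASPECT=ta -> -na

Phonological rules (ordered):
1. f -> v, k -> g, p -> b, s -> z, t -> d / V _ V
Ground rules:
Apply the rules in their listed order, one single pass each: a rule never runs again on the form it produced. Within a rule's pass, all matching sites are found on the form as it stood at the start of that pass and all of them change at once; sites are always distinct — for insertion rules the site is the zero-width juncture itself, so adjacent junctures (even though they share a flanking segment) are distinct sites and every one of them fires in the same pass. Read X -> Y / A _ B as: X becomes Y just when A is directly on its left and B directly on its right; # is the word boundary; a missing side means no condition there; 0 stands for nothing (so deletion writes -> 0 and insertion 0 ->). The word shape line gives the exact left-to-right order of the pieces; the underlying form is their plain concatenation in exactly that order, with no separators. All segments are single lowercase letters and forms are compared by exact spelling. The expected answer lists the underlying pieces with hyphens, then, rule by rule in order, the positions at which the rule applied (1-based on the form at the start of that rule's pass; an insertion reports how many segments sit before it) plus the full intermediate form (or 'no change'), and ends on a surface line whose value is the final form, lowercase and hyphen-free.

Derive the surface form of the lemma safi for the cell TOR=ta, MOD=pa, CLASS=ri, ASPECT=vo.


underlying: safi-e-dn-tiv-mo
1. f -> v, k -> g, p -> b, s -> z, t -> d / V _ V: fires at position(s) 3: saviedntivmo
surface: saviedntivmo


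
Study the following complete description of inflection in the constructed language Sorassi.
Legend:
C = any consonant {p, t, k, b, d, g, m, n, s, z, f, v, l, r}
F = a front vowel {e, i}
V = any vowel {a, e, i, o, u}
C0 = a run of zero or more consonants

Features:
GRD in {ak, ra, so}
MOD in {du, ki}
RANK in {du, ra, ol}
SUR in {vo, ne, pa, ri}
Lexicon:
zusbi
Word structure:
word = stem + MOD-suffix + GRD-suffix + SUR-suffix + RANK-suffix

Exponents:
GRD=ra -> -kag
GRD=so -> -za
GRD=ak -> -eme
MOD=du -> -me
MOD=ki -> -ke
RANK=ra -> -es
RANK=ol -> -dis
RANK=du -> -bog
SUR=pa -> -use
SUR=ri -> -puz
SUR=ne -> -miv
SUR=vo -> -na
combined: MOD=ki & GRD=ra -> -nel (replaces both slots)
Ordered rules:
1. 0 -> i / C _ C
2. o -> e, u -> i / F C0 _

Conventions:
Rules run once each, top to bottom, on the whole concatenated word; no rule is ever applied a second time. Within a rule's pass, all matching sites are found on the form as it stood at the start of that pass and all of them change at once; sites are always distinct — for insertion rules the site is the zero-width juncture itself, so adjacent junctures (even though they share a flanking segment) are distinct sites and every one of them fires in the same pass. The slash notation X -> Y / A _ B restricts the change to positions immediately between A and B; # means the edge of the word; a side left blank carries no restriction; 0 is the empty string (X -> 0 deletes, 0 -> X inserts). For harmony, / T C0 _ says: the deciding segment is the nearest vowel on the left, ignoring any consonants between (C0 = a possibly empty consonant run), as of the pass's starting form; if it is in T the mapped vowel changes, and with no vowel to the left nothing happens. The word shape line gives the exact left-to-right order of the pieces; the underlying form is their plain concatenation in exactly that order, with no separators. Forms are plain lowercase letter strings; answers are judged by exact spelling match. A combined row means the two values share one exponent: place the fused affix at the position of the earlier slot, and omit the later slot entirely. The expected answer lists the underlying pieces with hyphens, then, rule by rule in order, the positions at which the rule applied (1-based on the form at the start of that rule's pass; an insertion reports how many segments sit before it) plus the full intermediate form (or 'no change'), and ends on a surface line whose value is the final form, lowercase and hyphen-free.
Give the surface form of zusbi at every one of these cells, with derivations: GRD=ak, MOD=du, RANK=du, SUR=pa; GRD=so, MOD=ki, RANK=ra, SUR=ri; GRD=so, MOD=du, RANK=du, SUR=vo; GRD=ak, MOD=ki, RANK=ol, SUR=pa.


cell GRD=ak, MOD=du, RANK=du, SUR=pa:
underlying: zusbi-me-eme-use-bog
1. 0 -> i / C _ C: inserts after position(s) 3: zusibimeemeusebog
2. o -> e, u -> i / F C0 _: fires at position(s) 12, 16: zusibimeemeisebeg
surface: zusibimeemeisebeg

cell GRD=so, MOD=ki, RANK=ra, SUR=ri:
underlying: zusbi-ke-za-puz-es
1. 0 -> i / C _ C: inserts after position(s) 3: zusibikezapuzes
2. o -> e, u -> i / F C0 _: no change
surface: zusibikezapuzes

cell GRD=so, MOD=du, RANK=du, SUR=vo:
underlying: zusbi-me-za-na-bog
1. 0 -> i / C _ C: inserts after position(s) 3: zusibimezanabog
2. o -> e, u -> i / F C0 _: no change
surface: zusibimezanabog

cell GRD=ak, MOD=ki, RANK=ol, SUR=pa:
underlying: zusbi-ke-eme-use-dis
1. 0 -> i / C _ C: inserts after position(s) 3: zusibikeemeusedis
2. o -> e, u -> i / F C0 _: fires at position(s) 12: zusibikeemeisedis
surface: zusibikeemeisedis


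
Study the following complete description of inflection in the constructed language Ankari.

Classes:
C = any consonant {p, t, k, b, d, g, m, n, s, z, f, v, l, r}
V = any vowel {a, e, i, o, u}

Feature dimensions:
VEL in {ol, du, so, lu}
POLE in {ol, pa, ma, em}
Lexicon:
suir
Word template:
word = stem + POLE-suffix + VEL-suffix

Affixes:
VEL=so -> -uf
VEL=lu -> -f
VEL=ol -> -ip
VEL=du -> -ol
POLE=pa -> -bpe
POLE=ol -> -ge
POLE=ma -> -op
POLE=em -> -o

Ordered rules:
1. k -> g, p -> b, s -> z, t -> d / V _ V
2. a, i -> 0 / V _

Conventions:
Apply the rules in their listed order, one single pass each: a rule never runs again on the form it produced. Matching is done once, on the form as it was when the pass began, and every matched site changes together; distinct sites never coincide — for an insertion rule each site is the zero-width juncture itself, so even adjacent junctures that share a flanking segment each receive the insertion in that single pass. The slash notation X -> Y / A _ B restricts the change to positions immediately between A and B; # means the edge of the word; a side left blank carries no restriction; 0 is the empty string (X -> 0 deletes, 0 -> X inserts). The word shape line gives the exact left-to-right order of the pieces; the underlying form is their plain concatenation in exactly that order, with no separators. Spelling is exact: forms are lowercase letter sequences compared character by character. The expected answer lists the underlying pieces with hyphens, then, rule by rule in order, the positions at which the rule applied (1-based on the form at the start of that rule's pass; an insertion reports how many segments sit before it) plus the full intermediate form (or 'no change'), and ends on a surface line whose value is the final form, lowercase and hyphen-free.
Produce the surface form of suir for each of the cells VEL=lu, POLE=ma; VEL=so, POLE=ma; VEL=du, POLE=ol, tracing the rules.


cell VEL=lu, POLE=ma:
underlying: suir-op-f
1. k -> g, p -> b, s -> z, t -> d / V _ V: no change
2. a, i -> 0 / V _: fires at position(s) 3: suropf
surface: suropf

cell VEL=so, POLE=ma:
underlying: suir-op-uf
1. k -> g, p -> b, s -> z, t -> d / V _ V: fires at position(s) 6: suirobuf
2. a, i -> 0 / V _: fires at position(s) 3: surobuf
surface: surobuf

cell VEL=du, POLE=ol:
underlying: suir-ge-ol
1. k -> g, p -> b, s -> z, t -> d / V _ V: no change
2. a, i -> 0 / V _: fires at position(s) 3: surgeol
surface: surgeol


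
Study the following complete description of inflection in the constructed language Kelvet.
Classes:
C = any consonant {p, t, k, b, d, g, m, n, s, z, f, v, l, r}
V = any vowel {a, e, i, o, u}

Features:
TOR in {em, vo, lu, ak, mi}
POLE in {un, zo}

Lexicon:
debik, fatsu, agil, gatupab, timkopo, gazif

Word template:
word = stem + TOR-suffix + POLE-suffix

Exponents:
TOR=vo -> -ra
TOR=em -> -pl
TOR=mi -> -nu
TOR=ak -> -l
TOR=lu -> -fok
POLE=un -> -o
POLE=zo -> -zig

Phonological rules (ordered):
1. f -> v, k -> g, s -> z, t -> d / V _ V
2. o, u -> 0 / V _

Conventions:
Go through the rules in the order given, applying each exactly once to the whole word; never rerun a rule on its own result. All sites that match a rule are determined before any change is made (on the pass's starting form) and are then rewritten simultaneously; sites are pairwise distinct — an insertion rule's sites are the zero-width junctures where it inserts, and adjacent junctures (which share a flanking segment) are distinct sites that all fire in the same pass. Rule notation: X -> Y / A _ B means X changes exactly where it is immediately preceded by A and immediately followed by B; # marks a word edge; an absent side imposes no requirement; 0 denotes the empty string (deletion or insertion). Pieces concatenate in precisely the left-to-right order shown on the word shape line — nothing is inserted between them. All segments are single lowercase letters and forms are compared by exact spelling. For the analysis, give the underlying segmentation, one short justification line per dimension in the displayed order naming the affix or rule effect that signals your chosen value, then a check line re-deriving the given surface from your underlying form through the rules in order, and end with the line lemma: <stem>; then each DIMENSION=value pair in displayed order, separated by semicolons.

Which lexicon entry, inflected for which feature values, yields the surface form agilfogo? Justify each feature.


underlying: agil-fok-o
TOR=lu - signalled by the affix -fok
POLE=un - signalled by the affix -o
check: agilfoko -> agilfogo -> agilfogo
lemma: agil; TOR=lu; POLE=un


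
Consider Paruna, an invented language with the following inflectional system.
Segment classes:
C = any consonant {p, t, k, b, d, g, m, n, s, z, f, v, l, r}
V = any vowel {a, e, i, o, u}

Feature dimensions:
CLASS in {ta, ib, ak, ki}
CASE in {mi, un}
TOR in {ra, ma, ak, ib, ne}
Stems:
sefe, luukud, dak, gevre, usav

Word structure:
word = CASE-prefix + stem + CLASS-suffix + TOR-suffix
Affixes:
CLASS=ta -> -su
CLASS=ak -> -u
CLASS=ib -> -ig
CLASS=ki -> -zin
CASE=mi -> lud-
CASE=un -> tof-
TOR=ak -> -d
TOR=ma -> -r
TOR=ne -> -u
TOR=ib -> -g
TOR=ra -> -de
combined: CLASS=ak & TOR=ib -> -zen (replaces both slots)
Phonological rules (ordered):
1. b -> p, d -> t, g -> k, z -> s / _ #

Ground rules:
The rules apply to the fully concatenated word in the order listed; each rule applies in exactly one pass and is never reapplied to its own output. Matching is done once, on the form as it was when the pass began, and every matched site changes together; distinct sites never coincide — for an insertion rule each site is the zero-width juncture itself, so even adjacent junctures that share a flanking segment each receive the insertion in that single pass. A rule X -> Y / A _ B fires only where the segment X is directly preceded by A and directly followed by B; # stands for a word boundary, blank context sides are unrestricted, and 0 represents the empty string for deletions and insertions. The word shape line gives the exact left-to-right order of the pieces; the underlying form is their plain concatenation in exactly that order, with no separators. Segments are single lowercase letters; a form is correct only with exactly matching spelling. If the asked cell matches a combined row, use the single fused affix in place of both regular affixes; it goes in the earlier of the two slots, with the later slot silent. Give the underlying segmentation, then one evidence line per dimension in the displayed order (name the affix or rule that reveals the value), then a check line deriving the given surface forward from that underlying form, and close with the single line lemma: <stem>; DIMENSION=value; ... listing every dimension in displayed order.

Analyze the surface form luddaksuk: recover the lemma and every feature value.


underlying: lud-dak-su-g
CLASS=ta - signalled by the affix -su
CASE=mi - signalled by the affix lud-
TOR=ib - signalled by the affix -g
check: luddaksug -> luddaksuk
lemma: dak; CLASS=ta; CASE=mi; TOR=ib


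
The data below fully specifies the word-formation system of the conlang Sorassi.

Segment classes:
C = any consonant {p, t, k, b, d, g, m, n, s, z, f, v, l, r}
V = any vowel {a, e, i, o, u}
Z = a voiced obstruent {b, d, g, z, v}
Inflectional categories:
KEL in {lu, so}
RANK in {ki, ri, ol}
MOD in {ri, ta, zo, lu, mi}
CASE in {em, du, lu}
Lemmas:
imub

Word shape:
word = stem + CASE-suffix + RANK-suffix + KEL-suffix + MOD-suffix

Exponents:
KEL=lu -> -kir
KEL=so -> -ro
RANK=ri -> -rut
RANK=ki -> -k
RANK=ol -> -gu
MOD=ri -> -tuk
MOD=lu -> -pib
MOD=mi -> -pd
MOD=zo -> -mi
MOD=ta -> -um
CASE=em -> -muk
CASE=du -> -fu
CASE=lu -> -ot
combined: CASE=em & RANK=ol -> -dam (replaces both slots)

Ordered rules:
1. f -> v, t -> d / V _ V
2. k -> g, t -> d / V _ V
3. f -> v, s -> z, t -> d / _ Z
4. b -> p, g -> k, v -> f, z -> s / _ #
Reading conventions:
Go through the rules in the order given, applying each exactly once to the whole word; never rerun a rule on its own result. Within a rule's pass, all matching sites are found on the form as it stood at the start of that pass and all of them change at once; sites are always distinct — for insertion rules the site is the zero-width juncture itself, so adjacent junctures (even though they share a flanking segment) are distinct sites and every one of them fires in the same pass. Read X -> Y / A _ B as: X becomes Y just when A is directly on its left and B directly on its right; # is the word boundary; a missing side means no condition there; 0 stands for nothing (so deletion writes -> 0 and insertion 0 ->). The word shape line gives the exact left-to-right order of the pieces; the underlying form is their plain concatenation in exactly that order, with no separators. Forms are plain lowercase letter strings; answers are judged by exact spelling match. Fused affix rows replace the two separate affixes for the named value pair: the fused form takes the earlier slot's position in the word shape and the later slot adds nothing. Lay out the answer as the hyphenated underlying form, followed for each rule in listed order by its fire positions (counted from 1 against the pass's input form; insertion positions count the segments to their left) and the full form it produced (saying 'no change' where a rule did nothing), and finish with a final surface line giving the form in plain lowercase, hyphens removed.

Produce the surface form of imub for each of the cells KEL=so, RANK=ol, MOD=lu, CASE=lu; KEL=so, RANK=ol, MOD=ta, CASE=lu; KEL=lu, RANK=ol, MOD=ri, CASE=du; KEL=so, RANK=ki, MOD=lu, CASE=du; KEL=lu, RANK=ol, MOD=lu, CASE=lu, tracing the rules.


cell KEL=so, RANK=ol, MOD=lu, CASE=lu:
underlying: imub-ot-gu-ro-pib
1. f -> v, t -> d / V _ V: no change
2. k -> g, t -> d / V _ V: no change
3. f -> v, s -> z, t -> d / _ Z: fires at position(s) 6: imubodguropib
4. b -> p, g -> k, v -> f, z -> s / _ #: fires at position(s) 13: imubodguropip
surface: imubodguropip

cell KEL=so, RANK=ol, MOD=ta, CASE=lu:
underlying: imub-ot-gu-ro-um
1. f -> v, t -> d / V _ V: no change
2. k -> g, t -> d / V _ V: no change
3. f -> v, s -> z, t -> d / _ Z: fires at position(s) 6: imubodguroum
4. b -> p, g -> k, v -> f, z -> s / _ #: no change
surface: imubodguroum

cell KEL=lu, RANK=ol, MOD=ri, CASE=du:
underlying: imub-fu-gu-kir-tuk
1. f -> v, t -> d / V _ V: no change
2. k -> g, t -> d / V _ V: fires at position(s) 9: imubfugugirtuk
3. f -> v, s -> z, t -> d / _ Z: no change
4. b -> p, g -> k, v -> f, z -> s / _ #: no change
surface: imubfugugirtuk

cell KEL=so, RANK=ki, MOD=lu, CASE=du:
underlying: imub-fu-k-ro-pib
1. f -> v, t -> d / V _ V: no change
2. k -> g, t -> d / V _ V: no change
3. f -> v, s -> z, t -> d / _ Z: no change
4. b -> p, g -> k, v -> f, z -> s / _ #: fires at position(s) 12: imubfukropip
surface: imubfukropip

cell KEL=lu, RANK=ol, MOD=lu, CASE=lu:
underlying: imub-ot-gu-kir-pib
1. f -> v, t -> d / V _ V: no change
2. k -> g, t -> d / V _ V: fires at position(s) 9: imubotgugirpib
3. f -> v, s -> z, t -> d / _ Z: fires at position(s) 6: imubodgugirpib
4. b -> p, g -> k, v -> f, z -> s / _ #: fires at position(s) 14: imubodgugirpip
surface: imubodgugirpip


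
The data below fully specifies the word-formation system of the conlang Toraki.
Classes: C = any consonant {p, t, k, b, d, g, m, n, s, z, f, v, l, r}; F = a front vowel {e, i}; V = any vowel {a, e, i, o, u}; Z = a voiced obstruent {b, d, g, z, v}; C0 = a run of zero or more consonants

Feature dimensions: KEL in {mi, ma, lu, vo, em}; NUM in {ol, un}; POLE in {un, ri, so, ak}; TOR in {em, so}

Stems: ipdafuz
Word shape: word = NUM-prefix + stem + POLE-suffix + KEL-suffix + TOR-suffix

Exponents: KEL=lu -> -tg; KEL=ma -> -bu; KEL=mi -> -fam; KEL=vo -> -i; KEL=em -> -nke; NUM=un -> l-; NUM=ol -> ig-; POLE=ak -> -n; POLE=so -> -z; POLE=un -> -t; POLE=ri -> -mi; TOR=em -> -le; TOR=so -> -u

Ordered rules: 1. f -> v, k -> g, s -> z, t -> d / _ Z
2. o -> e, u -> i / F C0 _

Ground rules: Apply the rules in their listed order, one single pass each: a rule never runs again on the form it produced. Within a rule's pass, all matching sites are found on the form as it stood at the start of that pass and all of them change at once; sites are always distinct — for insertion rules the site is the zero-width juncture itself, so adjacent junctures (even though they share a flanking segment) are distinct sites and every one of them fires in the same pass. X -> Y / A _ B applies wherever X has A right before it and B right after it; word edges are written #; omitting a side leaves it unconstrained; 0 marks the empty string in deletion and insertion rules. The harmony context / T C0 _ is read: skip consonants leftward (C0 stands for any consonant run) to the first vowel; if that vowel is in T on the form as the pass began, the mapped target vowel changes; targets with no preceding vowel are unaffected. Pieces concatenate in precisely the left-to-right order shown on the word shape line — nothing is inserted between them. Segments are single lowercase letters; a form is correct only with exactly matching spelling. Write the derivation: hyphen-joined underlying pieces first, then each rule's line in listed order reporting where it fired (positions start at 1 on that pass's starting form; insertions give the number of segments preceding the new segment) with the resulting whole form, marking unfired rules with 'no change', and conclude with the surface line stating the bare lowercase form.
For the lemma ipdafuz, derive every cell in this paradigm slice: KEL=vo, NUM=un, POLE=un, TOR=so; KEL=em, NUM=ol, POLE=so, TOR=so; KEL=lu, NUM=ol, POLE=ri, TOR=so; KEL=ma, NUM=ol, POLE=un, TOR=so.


cell KEL=vo, NUM=un, POLE=un, TOR=so:
underlying: l-ipdafuz-t-i-u
1. f -> v, k -> g, s -> z, t -> d / _ Z: no change
2. o -> e, u -> i / F C0 _: fires at position(s) 11: lipdafuztii
surface: lipdafuztii

cell KEL=em, NUM=ol, POLE=so, TOR=so:
underlying: ig-ipdafuz-z-nke-u
1. f -> v, k -> g, s -> z, t -> d / _ Z: no change
2. o -> e, u -> i / F C0 _: fires at position(s) 14: igipdafuzznkei
surface: igipdafuzznkei

cell KEL=lu, NUM=ol, POLE=ri, TOR=so:
underlying: ig-ipdafuz-mi-tg-u
1. f -> v, k -> g, s -> z, t -> d / _ Z: fires at position(s) 12: igipdafuzmidgu
2. o -> e, u -> i / F C0 _: fires at position(s) 14: igipdafuzmidgi
surface: igipdafuzmidgi

cell KEL=ma, NUM=ol, POLE=un, TOR=so:
underlying: ig-ipdafuz-t-bu-u
1. f -> v, k -> g, s -> z, t -> d / _ Z: fires at position(s) 10: igipdafuzdbuu
2. o -> e, u -> i / F C0 _: no change
surface: igipdafuzdbuu


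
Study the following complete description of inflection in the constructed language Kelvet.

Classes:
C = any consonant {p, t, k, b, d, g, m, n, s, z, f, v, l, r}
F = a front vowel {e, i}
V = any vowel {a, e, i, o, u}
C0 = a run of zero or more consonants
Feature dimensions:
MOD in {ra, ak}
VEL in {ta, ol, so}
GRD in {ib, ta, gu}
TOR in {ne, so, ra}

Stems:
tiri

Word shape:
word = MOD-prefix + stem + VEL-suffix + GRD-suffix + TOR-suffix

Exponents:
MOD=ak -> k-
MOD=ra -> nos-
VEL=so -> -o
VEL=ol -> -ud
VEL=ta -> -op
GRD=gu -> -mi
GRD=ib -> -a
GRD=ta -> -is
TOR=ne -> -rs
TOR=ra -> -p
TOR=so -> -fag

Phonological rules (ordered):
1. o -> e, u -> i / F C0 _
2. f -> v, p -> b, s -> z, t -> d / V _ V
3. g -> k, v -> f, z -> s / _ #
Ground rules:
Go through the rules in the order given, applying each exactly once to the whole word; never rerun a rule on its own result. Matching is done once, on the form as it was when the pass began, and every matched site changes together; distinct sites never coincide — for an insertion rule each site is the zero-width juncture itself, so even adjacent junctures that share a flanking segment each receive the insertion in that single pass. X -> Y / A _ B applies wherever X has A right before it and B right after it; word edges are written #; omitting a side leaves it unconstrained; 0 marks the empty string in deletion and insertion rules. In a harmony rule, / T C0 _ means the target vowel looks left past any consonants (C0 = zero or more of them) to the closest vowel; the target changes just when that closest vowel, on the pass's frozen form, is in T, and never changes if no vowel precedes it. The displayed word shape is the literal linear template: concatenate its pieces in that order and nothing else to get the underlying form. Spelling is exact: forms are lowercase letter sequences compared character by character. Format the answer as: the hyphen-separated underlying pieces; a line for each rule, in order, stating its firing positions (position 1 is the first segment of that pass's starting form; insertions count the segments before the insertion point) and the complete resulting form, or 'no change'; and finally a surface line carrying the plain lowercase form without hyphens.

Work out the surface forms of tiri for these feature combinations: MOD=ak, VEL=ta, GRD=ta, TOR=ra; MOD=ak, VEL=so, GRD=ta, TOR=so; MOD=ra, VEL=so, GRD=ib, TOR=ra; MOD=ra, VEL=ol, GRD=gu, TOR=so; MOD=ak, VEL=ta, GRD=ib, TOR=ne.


cell MOD=ak, VEL=ta, GRD=ta, TOR=ra:
underlying: k-tiri-op-is-p
1. o -> e, u -> i / F C0 _: fires at position(s) 6: ktiriepisp
2. f -> v, p -> b, s -> z, t -> d / V _ V: fires at position(s) 7: ktiriebisp
3. g -> k, v -> f, z -> s / _ #: no change
surface: ktiriebisp

cell MOD=ak, VEL=so, GRD=ta, TOR=so:
underlying: k-tiri-o-is-fag
1. o -> e, u -> i / F C0 _: fires at position(s) 6: ktirieisfag
2. f -> v, p -> b, s -> z, t -> d / V _ V: no change
3. g -> k, v -> f, z -> s / _ #: fires at position(s) 11: ktirieisfak
surface: ktirieisfak

cell MOD=ra, VEL=so, GRD=ib, TOR=ra:
underlying: nos-tiri-o-a-p
1. o -> e, u -> i / F C0 _: fires at position(s) 8: nostirieap
2. f -> v, p -> b, s -> z, t -> d / V _ V: no change
3. g -> k, v -> f, z -> s / _ #: no change
surface: nostirieap

cell MOD=ra, VEL=ol, GRD=gu, TOR=so:
underlying: nos-tiri-ud-mi-fag
1. o -> e, u -> i / F C0 _: fires at position(s) 8: nostiriidmifag
2. f -> v, p -> b, s -> z, t -> d / V _ V: fires at position(s) 12: nostiriidmivag
3. g -> k, v -> f, z -> s / _ #: fires at position(s) 14: nostiriidmivak
surface: nostiriidmivak

cell MOD=ak, VEL=ta, GRD=ib, TOR=ne:
underlying: k-tiri-op-a-rs
1. o -> e, u -> i / F C0 _: fires at position(s) 6: ktiriepars
2. f -> v, p -> b, s -> z, t -> d / V _ V: fires at position(s) 7: ktiriebars
3. g -> k, v -> f, z -> s / _ #: no change
surface: ktiriebars


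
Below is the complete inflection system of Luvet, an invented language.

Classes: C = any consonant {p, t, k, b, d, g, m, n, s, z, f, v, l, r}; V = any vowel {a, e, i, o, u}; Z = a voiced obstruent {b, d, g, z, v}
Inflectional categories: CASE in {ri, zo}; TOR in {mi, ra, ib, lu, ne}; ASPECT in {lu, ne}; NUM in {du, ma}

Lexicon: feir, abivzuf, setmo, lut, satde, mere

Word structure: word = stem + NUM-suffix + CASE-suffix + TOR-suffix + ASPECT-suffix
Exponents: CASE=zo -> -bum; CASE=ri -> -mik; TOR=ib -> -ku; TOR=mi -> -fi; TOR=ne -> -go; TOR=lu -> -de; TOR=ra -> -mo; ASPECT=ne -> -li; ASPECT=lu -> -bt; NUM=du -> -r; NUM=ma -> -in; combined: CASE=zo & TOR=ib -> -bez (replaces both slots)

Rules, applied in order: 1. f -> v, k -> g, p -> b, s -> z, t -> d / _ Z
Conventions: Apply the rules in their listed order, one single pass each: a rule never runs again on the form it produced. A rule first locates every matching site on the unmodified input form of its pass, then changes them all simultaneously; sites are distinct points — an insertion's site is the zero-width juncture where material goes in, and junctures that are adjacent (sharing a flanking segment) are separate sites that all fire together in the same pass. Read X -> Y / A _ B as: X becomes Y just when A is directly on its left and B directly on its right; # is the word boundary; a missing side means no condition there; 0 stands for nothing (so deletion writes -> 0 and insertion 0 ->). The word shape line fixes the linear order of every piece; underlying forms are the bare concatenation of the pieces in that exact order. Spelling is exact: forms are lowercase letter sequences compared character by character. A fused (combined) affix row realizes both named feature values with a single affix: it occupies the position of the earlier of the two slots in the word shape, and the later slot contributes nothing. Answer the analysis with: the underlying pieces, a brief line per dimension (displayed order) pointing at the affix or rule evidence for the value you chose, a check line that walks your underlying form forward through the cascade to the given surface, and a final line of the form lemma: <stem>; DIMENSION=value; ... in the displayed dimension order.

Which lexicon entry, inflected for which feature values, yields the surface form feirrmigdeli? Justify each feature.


underlying: feir-r-mik-de-li
CASE=ri - signalled by the affix -mik
TOR=lu - signalled by the affix -de
ASPECT=ne - signalled by the affix -li
NUM=du - signalled by the affix -r
check: feirrmikdeli -> feirrmigdeli
lemma: feir; CASE=ri; TOR=lu; ASPECT=ne; NUM=du


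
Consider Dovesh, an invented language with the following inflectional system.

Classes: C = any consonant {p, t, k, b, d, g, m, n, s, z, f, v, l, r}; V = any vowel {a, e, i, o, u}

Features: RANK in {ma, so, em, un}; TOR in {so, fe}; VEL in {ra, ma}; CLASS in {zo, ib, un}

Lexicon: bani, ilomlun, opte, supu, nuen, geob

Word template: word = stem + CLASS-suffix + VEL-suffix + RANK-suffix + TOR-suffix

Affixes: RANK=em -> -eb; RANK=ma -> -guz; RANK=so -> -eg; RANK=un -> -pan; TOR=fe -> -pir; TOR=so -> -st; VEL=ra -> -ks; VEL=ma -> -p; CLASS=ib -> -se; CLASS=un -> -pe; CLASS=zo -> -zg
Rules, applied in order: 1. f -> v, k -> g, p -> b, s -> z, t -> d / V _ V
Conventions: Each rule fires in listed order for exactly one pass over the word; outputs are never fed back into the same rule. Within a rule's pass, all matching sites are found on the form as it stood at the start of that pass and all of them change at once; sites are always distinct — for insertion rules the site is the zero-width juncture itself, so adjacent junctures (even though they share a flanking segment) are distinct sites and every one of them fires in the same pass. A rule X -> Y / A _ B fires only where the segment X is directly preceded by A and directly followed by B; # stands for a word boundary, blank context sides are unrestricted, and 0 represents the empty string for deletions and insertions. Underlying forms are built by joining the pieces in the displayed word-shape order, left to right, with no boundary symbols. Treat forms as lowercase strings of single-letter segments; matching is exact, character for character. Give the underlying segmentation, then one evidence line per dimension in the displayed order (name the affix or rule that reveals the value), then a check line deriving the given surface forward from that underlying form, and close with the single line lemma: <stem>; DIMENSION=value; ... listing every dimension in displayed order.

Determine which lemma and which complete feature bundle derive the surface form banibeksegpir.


underlying: bani-pe-ks-eg-pir
RANK=so - signalled by the affix -eg
TOR=fe - signalled by the affix -pir
VEL=ra - signalled by the affix -ks
CLASS=un - signalled by the affix -pe
check: banipeksegpir -> banibeksegpir
lemma: bani; RANK=so; TOR=fe; VEL=ra; CLASS=un


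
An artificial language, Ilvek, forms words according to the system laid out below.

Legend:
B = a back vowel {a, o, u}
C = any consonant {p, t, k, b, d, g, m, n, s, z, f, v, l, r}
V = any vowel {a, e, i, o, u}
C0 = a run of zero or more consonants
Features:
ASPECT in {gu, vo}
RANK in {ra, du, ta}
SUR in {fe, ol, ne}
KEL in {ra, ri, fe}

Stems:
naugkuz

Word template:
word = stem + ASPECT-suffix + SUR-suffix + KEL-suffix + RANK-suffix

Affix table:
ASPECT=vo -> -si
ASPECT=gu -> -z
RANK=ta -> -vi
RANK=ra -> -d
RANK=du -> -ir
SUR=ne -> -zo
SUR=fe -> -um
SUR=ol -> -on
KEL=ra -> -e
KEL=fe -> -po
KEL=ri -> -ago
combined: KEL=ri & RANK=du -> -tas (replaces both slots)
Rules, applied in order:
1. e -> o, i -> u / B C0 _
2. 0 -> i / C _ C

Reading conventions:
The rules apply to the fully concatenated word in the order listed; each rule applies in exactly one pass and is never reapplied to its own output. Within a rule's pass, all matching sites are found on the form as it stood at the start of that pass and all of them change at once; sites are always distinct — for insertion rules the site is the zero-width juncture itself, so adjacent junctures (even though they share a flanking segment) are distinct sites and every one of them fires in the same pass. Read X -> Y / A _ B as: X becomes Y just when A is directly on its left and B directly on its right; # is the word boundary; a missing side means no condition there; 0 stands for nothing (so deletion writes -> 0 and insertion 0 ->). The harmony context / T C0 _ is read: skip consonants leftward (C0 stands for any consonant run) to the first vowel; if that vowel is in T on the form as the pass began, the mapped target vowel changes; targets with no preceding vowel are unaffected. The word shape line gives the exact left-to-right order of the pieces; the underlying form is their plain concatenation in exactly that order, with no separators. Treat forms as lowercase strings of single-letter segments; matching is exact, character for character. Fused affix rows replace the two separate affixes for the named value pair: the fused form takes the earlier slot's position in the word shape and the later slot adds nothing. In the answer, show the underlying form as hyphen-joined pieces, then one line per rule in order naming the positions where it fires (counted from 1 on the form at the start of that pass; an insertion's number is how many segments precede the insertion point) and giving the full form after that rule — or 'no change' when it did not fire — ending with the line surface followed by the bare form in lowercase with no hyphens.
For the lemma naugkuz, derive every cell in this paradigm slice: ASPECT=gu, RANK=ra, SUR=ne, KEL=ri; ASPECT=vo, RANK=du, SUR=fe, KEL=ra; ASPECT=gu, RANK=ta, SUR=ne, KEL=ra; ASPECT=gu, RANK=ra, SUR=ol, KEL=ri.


cell ASPECT=gu, RANK=ra, SUR=ne, KEL=ri:
underlying: naugkuz-z-zo-ago-d
1. e -> o, i -> u / B C0 _: no change
2. 0 -> i / C _ C: inserts after position(s) 4, 7, 8: naugikuzizizoagod
surface: naugikuzizizoagod

cell ASPECT=vo, RANK=du, SUR=fe, KEL=ra:
underlying: naugkuz-si-um-e-ir
1. e -> o, i -> u / B C0 _: fires at position(s) 9, 12: naugkuzsuumoir
2. 0 -> i / C _ C: inserts after position(s) 4, 7: naugikuzisuumoir
surface: naugikuzisuumoir

cell ASPECT=gu, RANK=ta, SUR=ne, KEL=ra:
underlying: naugkuz-z-zo-e-vi
1. e -> o, i -> u / B C0 _: fires at position(s) 11: naugkuzzzoovi
2. 0 -> i / C _ C: inserts after position(s) 4, 7, 8: naugikuzizizoovi
surface: naugikuzizizoovi

cell ASPECT=gu, RANK=ra, SUR=ol, KEL=ri:
underlying: naugkuz-z-on-ago-d
1. e -> o, i -> u / B C0 _: no change
2. 0 -> i / C _ C: inserts after position(s) 4, 7: naugikuzizonagod
surface: naugikuzizonagod
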